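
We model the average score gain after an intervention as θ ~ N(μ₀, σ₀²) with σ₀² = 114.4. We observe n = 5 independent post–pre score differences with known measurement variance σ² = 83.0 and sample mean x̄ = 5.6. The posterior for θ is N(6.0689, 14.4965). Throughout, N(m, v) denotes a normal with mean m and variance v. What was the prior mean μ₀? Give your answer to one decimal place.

μ₀ = 9.3

The posterior mean is a precision-weighted average: μ_n = (τ₀μ₀ + τ_data·x̄)/(τ₀+τ_data), with τ₀=1/σ₀² and τ_data=n/σ².
Here τ₀ = 1/114.4 = 0.008741 and τ_data = 5/83.0 = 0.060241, so τ_n = 0.068982.
Rearranging for μ₀: μ₀ = (μ_n·τ_n − τ_data·x̄)/τ₀ = (6.0689·0.068982 − 0.060241·5.6) / 0.008741 = 0.081295/0.008741 ≈ 9.3.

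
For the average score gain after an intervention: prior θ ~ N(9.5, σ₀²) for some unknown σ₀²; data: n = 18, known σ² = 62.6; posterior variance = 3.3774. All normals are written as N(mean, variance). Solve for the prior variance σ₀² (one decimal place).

σ₀² = 117.0

Posterior precision equals prior precision plus data precision: 1/σ_n² = 1/σ₀² + n/σ².
So 1/σ₀² = 1/3.3774 − 18/62.6 = 0.296086 − 0.287540 = 0.008546.
Hence σ₀² = 1/0.008546 ≈ 117.0.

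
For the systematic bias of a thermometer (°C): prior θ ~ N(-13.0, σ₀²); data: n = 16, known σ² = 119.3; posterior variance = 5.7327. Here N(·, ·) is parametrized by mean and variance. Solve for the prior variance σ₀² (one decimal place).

Posterior precision equals prior precision plus data precision: 1/σ_n² = 1/σ₀² + n/σ².
So 1/σ₀² = 1/5.7327 − 16/119.3 = 0.174438 − 0.134116 = 0.040322.
Hence σ₀² = 1/0.040322 ≈ 24.8.

σ₀² = 24.8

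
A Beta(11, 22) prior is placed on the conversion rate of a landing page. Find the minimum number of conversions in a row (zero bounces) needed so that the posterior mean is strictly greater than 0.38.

k = 3

After k conversions and 0 bounces the posterior is Beta(11+k, 22), with mean (11+k)/(11+22+k).
Set (11+k)/(33+k) > 0.38 and solve: k > (0.38·33 − 11)/(1 − 0.38) = 2.484.
The smallest integer exceeding 2.484 is 3.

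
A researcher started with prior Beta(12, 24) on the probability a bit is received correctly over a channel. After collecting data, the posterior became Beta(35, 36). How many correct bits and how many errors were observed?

Beta is conjugate to the binomial likelihood: posterior = Beta(α+s, β+f).
Match parameters: s=35−12=23, f=36−24=12.

23 correct bits and 12 errors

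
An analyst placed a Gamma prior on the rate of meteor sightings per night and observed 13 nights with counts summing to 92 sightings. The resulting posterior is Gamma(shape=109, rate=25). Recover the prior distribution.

Gamma(shape=17, rate=12)

Gamma–Poisson conjugacy: posterior shape = α + Σxᵢ, posterior rate = β + n.
So α = 109 − 92 = 17 and β = 25 − 13 = 12.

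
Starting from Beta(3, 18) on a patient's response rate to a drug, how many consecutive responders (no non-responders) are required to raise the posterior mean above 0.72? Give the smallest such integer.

k = 44

After k responders and 0 non-responders the posterior is Beta(3+k, 18), with mean (3+k)/(3+18+k).
Set (3+k)/(21+k) > 0.72 and solve: k > (0.72·21 − 3)/(1 − 0.72) = 43.286.
The smallest integer exceeding 43.286 is 44, and checking k=44: (47)/(65) = 0.7231 > 0.72.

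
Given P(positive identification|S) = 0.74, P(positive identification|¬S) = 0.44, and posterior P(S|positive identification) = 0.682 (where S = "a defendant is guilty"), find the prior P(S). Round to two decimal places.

P(S) = 0.56

Bayes' rule in odds form gives O(S|E) = O(S)·[P(E|S)/P(E|¬S)], hence O(S) = O(S|E)/LR.
Posterior odds = 0.682/(1−0.682) = 2.1447. LR = 0.74/0.44 = 1.6818.
Prior odds = 2.1447/1.6818 = 1.2752, so P(S) = 1.2752/(1+1.2752) ≈ 0.56.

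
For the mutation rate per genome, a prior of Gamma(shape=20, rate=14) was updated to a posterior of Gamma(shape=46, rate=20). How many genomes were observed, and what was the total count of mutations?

n = 6 genomes with total 26 mutations

Gamma–Poisson conjugacy: posterior shape = α + Σxᵢ, posterior rate = β + n.
Matching: Σxᵢ = 46 − 20 = 26 and n = 20 − 14 = 6.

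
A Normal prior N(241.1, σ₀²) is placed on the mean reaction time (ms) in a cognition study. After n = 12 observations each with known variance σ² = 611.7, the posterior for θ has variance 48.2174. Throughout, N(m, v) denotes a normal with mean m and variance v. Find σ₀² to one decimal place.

Posterior precision equals prior precision plus data precision: 1/σ_n² = 1/σ₀² + n/σ².
So 1/σ₀² = 1/48.2174 − 12/611.7 = 0.020739 − 0.019617 = 0.001122.
Hence σ₀² = 1/0.001122 ≈ 891.3.

σ₀² = 891.3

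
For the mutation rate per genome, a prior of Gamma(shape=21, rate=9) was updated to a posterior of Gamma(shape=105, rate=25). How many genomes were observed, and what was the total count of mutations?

n = 16 genomes with total 84 mutations

A Gamma(α, β) prior (rate parametrization) on a Poisson rate with n observations summing to S gives posterior Gamma(α+S, β+n).
Matching: Σxᵢ = 105 − 21 = 84 and n = 25 − 9 = 16.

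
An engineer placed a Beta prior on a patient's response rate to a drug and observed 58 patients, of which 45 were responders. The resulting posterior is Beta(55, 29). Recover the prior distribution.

Beta(10, 16)

Under Beta–binomial conjugacy the posterior parameters are (a+s, b+f).
Subtract the data counts: 55−45=10, 29−13=16.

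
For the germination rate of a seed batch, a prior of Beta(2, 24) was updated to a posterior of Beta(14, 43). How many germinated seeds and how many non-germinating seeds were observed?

12 germinated seeds and 19 non-germinating seeds

A Beta(a, b) prior with s successes and f failures in binomial data gives a Beta(a+s, b+f) posterior.
So s = 14 − 2 = 12 and f = 43 − 24 = 19.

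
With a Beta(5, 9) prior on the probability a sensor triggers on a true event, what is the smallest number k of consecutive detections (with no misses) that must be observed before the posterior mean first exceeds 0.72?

After k detections and 0 misses the posterior is Beta(5+k, 9), with mean (5+k)/(5+9+k).
Set (5+k)/(14+k) > 0.72 and solve: k > (0.72·14 − 5)/(1 − 0.72) = 18.143.
The smallest integer exceeding 18.143 is 19.

k = 19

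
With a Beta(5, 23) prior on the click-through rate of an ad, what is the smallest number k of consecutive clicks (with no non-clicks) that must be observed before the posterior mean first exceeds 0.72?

After k clicks and 0 non-clicks the posterior is Beta(5+k, 23), with mean (5+k)/(5+23+k).
Set (5+k)/(28+k) > 0.72 and solve: k > (0.72·28 − 5)/(1 − 0.72) = 54.143.
The smallest integer exceeding 54.143 is 55, and checking k=55: (60)/(83) = 0.7229 > 0.72.

k = 55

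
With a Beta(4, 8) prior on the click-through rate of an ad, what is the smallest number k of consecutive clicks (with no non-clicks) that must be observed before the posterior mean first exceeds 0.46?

After k clicks and 0 non-clicks the posterior is Beta(4+k, 8), with mean (4+k)/(4+8+k).
Set (4+k)/(12+k) > 0.46 and solve: k > (0.46·12 − 4)/(1 − 0.46) = 2.815.
The smallest integer exceeding 2.815 is 3, and checking k=3: (7)/(15) = 0.4667 > 0.46.

k = 3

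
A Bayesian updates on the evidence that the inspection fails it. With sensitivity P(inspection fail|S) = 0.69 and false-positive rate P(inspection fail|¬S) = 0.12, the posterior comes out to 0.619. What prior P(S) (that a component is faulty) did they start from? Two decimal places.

P(S) = 0.22

Bayes' rule in odds form gives O(S|E) = O(S)·[P(E|S)/P(E|¬S)], hence O(S) = O(S|E)/LR.
Posterior odds = 0.619/(1−0.619) = 1.6247. LR = 0.69/0.12 = 5.7500.
Prior odds = 1.6247/5.7500 = 0.2826, so P(S) = 0.2826/(1+0.2826) ≈ 0.22.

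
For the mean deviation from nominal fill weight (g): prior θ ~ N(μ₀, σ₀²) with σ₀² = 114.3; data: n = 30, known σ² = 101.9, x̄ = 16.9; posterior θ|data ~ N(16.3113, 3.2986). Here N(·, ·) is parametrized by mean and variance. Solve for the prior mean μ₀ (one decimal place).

μ₀ = -3.5

With known observation variance, the Normal–Normal posterior has precision τ_n = τ₀ + n/σ² and mean μ_n = (τ₀μ₀ + (n/σ²)x̄)/τ_n.
Here τ₀ = 1/114.3 = 0.008749 and τ_data = 30/101.9 = 0.294406, so τ_n = 0.303155.
Rearranging for μ₀: μ₀ = (μ_n·τ_n − τ_data·x̄)/τ₀ = (16.3113·0.303155 − 0.294406·16.9) / 0.008749 = -0.030609/0.008749 ≈ -3.5.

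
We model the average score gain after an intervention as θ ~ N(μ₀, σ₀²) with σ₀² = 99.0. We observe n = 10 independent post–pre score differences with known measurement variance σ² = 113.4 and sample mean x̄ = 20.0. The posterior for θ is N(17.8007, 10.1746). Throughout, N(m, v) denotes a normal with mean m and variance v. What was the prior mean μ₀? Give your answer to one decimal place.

μ₀ = -1.4

With known observation variance, the Normal–Normal posterior has precision τ_n = τ₀ + n/σ² and mean μ_n = (τ₀μ₀ + (n/σ²)x̄)/τ_n.
Here τ₀ = 1/99.0 = 0.010101 and τ_data = 10/113.4 = 0.088183, so τ_n = 0.098284.
Rearranging for μ₀: μ₀ = (μ_n·τ_n − τ_data·x̄)/τ₀ = (17.8007·0.098284 − 0.088183·20.0) / 0.010101 = -0.014136/0.010101 ≈ -1.4.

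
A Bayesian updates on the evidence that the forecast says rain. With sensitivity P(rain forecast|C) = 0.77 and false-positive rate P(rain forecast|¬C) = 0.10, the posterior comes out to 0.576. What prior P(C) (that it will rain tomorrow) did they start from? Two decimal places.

In odds form, posterior odds = prior odds × likelihood ratio, so prior odds = posterior odds ÷ LR.
Posterior odds = 0.576/(1−0.576) = 1.3585. LR = 0.77/0.10 = 7.7000.
Prior odds = 1.3585/7.7000 = 0.1764, so P(C) = 0.1764/(1+0.1764) ≈ 0.15.

P(C) = 0.15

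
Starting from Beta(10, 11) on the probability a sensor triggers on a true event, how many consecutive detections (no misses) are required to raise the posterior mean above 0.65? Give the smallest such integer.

After k detections and 0 misses the posterior is Beta(10+k, 11), with mean (10+k)/(10+11+k).
Set (10+k)/(21+k) > 0.65 and solve: k > (0.65·21 − 10)/(1 − 0.65) = 10.429.
The smallest integer exceeding 10.429 is 11, and checking k=11: (21)/(32) = 0.6562 > 0.65.

k = 11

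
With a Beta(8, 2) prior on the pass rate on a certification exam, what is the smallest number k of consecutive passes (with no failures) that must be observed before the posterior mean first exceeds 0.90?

k = 11

After k passes and 0 failures the posterior is Beta(8+k, 2), with mean (8+k)/(8+2+k).
Set (8+k)/(10+k) > 0.90 and solve: k > (0.90·10 − 8)/(1 − 0.90) = 10.000.
The smallest integer exceeding 10.000 is 11, and checking k=11: (19)/(21) = 0.9048 > 0.90.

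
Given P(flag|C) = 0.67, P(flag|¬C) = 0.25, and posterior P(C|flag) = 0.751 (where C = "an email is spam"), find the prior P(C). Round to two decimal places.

In odds form, posterior odds = prior odds × likelihood ratio, so prior odds = posterior odds ÷ LR.
Posterior odds = 0.751/(1−0.751) = 3.0161. LR = 0.67/0.25 = 2.6800.
Prior odds = 3.0161/2.6800 = 1.1254, so P(C) = 1.1254/(1+1.1254) ≈ 0.53.

P(C) = 0.53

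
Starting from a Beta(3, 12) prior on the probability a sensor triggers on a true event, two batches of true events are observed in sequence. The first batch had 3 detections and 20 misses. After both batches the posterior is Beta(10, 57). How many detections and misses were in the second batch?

Sequential conjugate updates are equivalent to a single update on the pooled data, so total successes = posterior α − prior α and total failures = posterior β − prior β.
Total across both batches: 10−3=7 detections, 57−12=45 misses.
Subtract the first batch: 7−3=4 detections and 45−20=25 misses.

4 detections and 25 misses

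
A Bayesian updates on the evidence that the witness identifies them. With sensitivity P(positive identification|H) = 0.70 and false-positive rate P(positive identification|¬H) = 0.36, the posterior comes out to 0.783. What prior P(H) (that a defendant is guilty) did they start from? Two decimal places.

P(H) = 0.65

In odds form, posterior odds = prior odds × likelihood ratio, so prior odds = posterior odds ÷ LR.
Posterior odds = 0.783/(1−0.783) = 3.6083. LR = 0.70/0.36 = 1.9444.
Prior odds = 3.6083/1.9444 = 1.8557, so P(H) = 1.8557/(1+1.8557) ≈ 0.65.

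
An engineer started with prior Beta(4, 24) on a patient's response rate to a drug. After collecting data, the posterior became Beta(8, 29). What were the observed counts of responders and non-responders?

4 responders and 5 non-responders

A Beta(a, b) prior with s successes and f failures in binomial data gives a Beta(a+s, b+f) posterior.
Match parameters: s=8−4=4, f=29−24=5.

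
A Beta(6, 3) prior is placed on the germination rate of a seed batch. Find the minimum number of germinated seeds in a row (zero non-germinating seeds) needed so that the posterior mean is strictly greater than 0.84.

After k germinated seeds and 0 non-germinating seeds the posterior is Beta(6+k, 3), with mean (6+k)/(6+3+k).
Set (6+k)/(9+k) > 0.84 and solve: k > (0.84·9 − 6)/(1 − 0.84) = 9.750.
The smallest integer exceeding 9.750 is 10.

k = 10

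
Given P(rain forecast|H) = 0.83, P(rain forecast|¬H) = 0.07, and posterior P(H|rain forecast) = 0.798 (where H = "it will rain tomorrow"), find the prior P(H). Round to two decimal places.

In odds form, posterior odds = prior odds × likelihood ratio, so prior odds = posterior odds ÷ LR.
Posterior odds = 0.798/(1−0.798) = 3.9505. LR = 0.83/0.07 = 11.8571.
Prior odds = 3.9505/11.8571 = 0.3332, so P(H) = 0.3332/(1+0.3332) ≈ 0.25.

P(H) = 0.25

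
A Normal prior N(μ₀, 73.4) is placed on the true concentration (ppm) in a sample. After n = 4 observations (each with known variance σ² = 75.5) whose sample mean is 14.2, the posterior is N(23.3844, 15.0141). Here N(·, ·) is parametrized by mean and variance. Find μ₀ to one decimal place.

μ₀ = 59.1

The posterior mean is a precision-weighted average: μ_n = (τ₀μ₀ + τ_data·x̄)/(τ₀+τ_data), with τ₀=1/σ₀² and τ_data=n/σ².
Here τ₀ = 1/73.4 = 0.013624 and τ_data = 4/75.5 = 0.052980, so τ_n = 0.066604.
Rearranging for μ₀: μ₀ = (μ_n·τ_n − τ_data·x̄)/τ₀ = (23.3844·0.066604 − 0.052980·14.2) / 0.013624 = 0.805179/0.013624 ≈ 59.1.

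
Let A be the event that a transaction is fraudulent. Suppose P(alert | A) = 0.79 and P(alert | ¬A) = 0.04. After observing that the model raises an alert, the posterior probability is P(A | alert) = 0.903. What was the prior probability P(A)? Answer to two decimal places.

P(A) = 0.32

Bayes' rule in odds form gives O(A|E) = O(A)·[P(E|A)/P(E|¬A)], hence O(A) = O(A|E)/LR.
Posterior odds = 0.903/(1−0.903) = 9.3093. LR = 0.79/0.04 = 19.7500.
Prior odds = 9.3093/19.7500 = 0.4714, so P(A) = 0.4714/(1+0.4714) ≈ 0.32.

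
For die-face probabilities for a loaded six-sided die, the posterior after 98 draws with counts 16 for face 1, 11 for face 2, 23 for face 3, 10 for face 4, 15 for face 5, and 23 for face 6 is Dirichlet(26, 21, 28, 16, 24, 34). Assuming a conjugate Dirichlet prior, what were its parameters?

Dirichlet(10, 10, 5, 6, 9, 11)

For a Dirichlet(α) prior with multinomial counts c, the posterior is Dirichlet(α + c) componentwise.
Subtract each count from the matching posterior parameter: 26−16=10, 21−11=10, 28−23=5, 16−10=6, 24−15=9, 34−23=11.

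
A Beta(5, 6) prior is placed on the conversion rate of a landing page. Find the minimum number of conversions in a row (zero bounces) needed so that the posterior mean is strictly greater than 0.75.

k = 14

After k conversions and 0 bounces the posterior is Beta(5+k, 6), with mean (5+k)/(5+6+k).
Set (5+k)/(11+k) > 0.75 and solve: k > (0.75·11 − 5)/(1 − 0.75) = 13.000.
The smallest integer exceeding 13.000 is 14, and checking k=14: (19)/(25) = 0.7600 > 0.75.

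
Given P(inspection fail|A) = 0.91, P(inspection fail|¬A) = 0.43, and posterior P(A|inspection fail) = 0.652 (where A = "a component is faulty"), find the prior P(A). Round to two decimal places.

P(A) = 0.47

Bayes' rule in odds form gives O(A|E) = O(A)·[P(E|A)/P(E|¬A)], hence O(A) = O(A|E)/LR.
Posterior odds = 0.652/(1−0.652) = 1.8736. LR = 0.91/0.43 = 2.1163.
Prior odds = 1.8736/2.1163 = 0.8853, so P(A) = 0.8853/(1+0.8853) ≈ 0.47.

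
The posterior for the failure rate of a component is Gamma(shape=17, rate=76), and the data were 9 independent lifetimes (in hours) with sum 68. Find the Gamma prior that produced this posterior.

For an exponential likelihood with a Gamma(α, β) prior on the rate, n observations with total T give posterior Gamma(α+n, β+T).
So α = 17 − 9 = 8 and β = 76 − 68 = 8.

Gamma(shape=8, rate=8)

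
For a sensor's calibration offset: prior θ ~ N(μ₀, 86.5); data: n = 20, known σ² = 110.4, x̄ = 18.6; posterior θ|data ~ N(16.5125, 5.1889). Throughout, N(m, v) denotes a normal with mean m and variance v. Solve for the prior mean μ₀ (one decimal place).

With known observation variance, the Normal–Normal posterior has precision τ_n = τ₀ + n/σ² and mean μ_n = (τ₀μ₀ + (n/σ²)x̄)/τ_n.
Here τ₀ = 1/86.5 = 0.011561 and τ_data = 20/110.4 = 0.181159, so τ_n = 0.192720.
Rearranging for μ₀: μ₀ = (μ_n·τ_n − τ_data·x̄)/τ₀ = (16.5125·0.192720 − 0.181159·18.6) / 0.011561 = -0.187268/0.011561 ≈ -16.2.

μ₀ = -16.2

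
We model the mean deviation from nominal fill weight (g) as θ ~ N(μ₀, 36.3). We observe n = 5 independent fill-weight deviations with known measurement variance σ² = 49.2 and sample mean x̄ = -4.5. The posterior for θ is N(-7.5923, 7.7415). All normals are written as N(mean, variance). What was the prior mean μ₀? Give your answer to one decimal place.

μ₀ = -19.0

The posterior mean is a precision-weighted average: μ_n = (τ₀μ₀ + τ_data·x̄)/(τ₀+τ_data), with τ₀=1/σ₀² and τ_data=n/σ².
Here τ₀ = 1/36.3 = 0.027548 and τ_data = 5/49.2 = 0.101626, so τ_n = 0.129174.
Rearranging for μ₀: μ₀ = (μ_n·τ_n − τ_data·x̄)/τ₀ = (-7.5923·0.129174 − 0.101626·-4.5) / 0.027548 = -0.523411/0.027548 ≈ -19.0.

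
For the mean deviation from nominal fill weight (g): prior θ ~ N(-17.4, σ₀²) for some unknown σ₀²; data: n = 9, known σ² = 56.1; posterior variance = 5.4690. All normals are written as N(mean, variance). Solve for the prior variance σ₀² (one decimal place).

σ₀² = 44.6

For the Normal–Normal model with known σ², precisions add: τ_n = τ₀ + n/σ².
So 1/σ₀² = 1/5.4690 − 9/56.1 = 0.182849 − 0.160428 = 0.022421.
Hence σ₀² = 1/0.022421 ≈ 44.6.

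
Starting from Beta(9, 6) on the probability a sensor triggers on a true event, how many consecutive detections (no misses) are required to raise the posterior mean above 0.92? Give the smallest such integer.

k = 61

After k detections and 0 misses the posterior is Beta(9+k, 6), with mean (9+k)/(9+6+k).
Set (9+k)/(15+k) > 0.92 and solve: k > (0.92·15 − 9)/(1 − 0.92) = 60.000.
The smallest integer exceeding 60.000 is 61.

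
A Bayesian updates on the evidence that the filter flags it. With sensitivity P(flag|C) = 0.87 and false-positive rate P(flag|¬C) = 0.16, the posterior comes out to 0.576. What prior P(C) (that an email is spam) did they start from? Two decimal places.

P(C) = 0.20

Bayes' rule in odds form gives O(C|E) = O(C)·[P(E|C)/P(E|¬C)], hence O(C) = O(C|E)/LR.
Posterior odds = 0.576/(1−0.576) = 1.3585. LR = 0.87/0.16 = 5.4375.
Prior odds = 1.3585/5.4375 = 0.2498, so P(C) = 0.2498/(1+0.2498) ≈ 0.20.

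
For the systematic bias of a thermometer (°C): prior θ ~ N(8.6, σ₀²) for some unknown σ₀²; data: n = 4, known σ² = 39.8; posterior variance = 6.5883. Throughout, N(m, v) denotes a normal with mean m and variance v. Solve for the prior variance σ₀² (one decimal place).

Posterior precision equals prior precision plus data precision: 1/σ_n² = 1/σ₀² + n/σ².
So 1/σ₀² = 1/6.5883 − 4/39.8 = 0.151784 − 0.100503 = 0.051281.
Hence σ₀² = 1/0.051281 ≈ 19.5.

σ₀² = 19.5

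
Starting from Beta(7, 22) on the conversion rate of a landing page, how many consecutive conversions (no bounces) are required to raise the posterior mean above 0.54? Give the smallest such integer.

k = 19

After k conversions and 0 bounces the posterior is Beta(7+k, 22), with mean (7+k)/(7+22+k).
Set (7+k)/(29+k) > 0.54 and solve: k > (0.54·29 − 7)/(1 − 0.54) = 18.826.
The smallest integer exceeding 18.826 is 19.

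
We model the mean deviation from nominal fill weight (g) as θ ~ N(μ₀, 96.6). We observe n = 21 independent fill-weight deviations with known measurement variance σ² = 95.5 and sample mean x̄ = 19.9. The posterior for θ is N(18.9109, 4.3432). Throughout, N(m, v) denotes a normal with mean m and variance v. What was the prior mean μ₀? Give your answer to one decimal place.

μ₀ = -2.1

With known observation variance, the Normal–Normal posterior has precision τ_n = τ₀ + n/σ² and mean μ_n = (τ₀μ₀ + (n/σ²)x̄)/τ_n.
Here τ₀ = 1/96.6 = 0.010352 and τ_data = 21/95.5 = 0.219895, so τ_n = 0.230247.
Rearranging for μ₀: μ₀ = (μ_n·τ_n − τ_data·x̄)/τ₀ = (18.9109·0.230247 − 0.219895·19.9) / 0.010352 = -0.021733/0.010352 ≈ -2.1.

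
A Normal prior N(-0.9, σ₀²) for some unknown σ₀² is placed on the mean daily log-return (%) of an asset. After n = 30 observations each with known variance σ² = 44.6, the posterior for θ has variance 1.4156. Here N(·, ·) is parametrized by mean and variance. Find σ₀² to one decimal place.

For the Normal–Normal model with known σ², precisions add: τ_n = τ₀ + n/σ².
So 1/σ₀² = 1/1.4156 − 30/44.6 = 0.706414 − 0.672646 = 0.033768.
Hence σ₀² = 1/0.033768 ≈ 29.6.

σ₀² = 29.6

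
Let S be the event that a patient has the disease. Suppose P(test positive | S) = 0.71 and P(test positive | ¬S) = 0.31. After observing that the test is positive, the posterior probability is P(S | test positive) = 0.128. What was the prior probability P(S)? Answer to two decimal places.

In odds form, posterior odds = prior odds × likelihood ratio, so prior odds = posterior odds ÷ LR.
Posterior odds = 0.128/(1−0.128) = 0.1468. LR = 0.71/0.31 = 2.2903.
Prior odds = 0.1468/2.2903 = 0.0641, so P(S) = 0.0641/(1+0.0641) ≈ 0.06.

P(S) = 0.06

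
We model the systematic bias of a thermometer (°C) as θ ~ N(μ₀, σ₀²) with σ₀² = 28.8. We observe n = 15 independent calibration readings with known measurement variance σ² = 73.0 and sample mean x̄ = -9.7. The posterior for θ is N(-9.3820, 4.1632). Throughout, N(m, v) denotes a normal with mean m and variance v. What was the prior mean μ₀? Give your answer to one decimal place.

μ₀ = -7.5

The posterior mean is a precision-weighted average: μ_n = (τ₀μ₀ + τ_data·x̄)/(τ₀+τ_data), with τ₀=1/σ₀² and τ_data=n/σ².
Here τ₀ = 1/28.8 = 0.034722 and τ_data = 15/73.0 = 0.205479, so τ_n = 0.240201.
Rearranging for μ₀: μ₀ = (μ_n·τ_n − τ_data·x̄)/τ₀ = (-9.3820·0.240201 − 0.205479·-9.7) / 0.034722 = -0.260419/0.034722 ≈ -7.5.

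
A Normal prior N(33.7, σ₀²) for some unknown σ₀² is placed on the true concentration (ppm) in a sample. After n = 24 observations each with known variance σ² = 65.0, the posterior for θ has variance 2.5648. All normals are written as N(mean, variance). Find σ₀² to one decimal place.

σ₀² = 48.4

Posterior precision equals prior precision plus data precision: 1/σ_n² = 1/σ₀² + n/σ².
So 1/σ₀² = 1/2.5648 − 24/65.0 = 0.389894 − 0.369231 = 0.020663.
Hence σ₀² = 1/0.020663 ≈ 48.4.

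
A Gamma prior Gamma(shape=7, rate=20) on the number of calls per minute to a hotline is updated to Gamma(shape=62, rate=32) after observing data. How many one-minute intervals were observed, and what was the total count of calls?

Gamma–Poisson conjugacy: posterior shape = α + Σxᵢ, posterior rate = β + n.
Matching: Σxᵢ = 62 − 7 = 55 and n = 32 − 20 = 12.

n = 12 one-minute intervals with total 55 calls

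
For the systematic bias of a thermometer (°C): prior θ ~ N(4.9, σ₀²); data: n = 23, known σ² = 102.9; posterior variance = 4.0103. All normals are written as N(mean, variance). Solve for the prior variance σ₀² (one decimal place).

Posterior precision equals prior precision plus data precision: 1/σ_n² = 1/σ₀² + n/σ².
So 1/σ₀² = 1/4.0103 − 23/102.9 = 0.249358 − 0.223518 = 0.025840.
Hence σ₀² = 1/0.025840 ≈ 38.7.

σ₀² = 38.7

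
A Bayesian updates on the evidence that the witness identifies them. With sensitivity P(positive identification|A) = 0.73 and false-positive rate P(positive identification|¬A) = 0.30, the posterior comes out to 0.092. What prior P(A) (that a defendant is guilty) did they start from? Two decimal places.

Bayes' rule in odds form gives O(A|E) = O(A)·[P(E|A)/P(E|¬A)], hence O(A) = O(A|E)/LR.
Posterior odds = 0.092/(1−0.092) = 0.1013. LR = 0.73/0.30 = 2.4333.
Prior odds = 0.1013/2.4333 = 0.0416, so P(A) = 0.0416/(1+0.0416) ≈ 0.04.

P(A) = 0.04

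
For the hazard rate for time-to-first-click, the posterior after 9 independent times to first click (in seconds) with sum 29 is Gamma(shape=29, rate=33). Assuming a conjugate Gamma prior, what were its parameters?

Gamma(shape=20, rate=4)

For an exponential likelihood with a Gamma(α, β) prior on the rate, n observations with total T give posterior Gamma(α+n, β+T).
So α = 29 − 9 = 20 and β = 33 − 29 = 4.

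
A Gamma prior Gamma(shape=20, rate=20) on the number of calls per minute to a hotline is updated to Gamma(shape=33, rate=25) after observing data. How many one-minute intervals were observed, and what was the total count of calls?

Gamma–Poisson conjugacy: posterior shape = α + Σxᵢ, posterior rate = β + n.
Matching: Σxᵢ = 33 − 20 = 13 and n = 25 − 20 = 5.

n = 5 one-minute intervals with total 13 calls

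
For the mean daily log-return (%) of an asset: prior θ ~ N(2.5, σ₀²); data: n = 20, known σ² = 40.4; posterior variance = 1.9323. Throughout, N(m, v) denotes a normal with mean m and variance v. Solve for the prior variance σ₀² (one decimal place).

Posterior precision equals prior precision plus data precision: 1/σ_n² = 1/σ₀² + n/σ².
So 1/σ₀² = 1/1.9323 − 20/40.4 = 0.517518 − 0.495050 = 0.022468.
Hence σ₀² = 1/0.022468 ≈ 44.5.

σ₀² = 44.5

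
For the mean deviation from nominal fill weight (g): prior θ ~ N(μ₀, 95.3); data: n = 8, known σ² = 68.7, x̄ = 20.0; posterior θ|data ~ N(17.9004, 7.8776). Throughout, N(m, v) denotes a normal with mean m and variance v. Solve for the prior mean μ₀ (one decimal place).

The posterior mean is a precision-weighted average: μ_n = (τ₀μ₀ + τ_data·x̄)/(τ₀+τ_data), with τ₀=1/σ₀² and τ_data=n/σ².
Here τ₀ = 1/95.3 = 0.010493 and τ_data = 8/68.7 = 0.116448, so τ_n = 0.126941.
Rearranging for μ₀: μ₀ = (μ_n·τ_n − τ_data·x̄)/τ₀ = (17.9004·0.126941 − 0.116448·20.0) / 0.010493 = -0.056665/0.010493 ≈ -5.4.

μ₀ = -5.4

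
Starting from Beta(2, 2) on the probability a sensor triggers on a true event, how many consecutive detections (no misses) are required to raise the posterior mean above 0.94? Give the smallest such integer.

After k detections and 0 misses the posterior is Beta(2+k, 2), with mean (2+k)/(2+2+k).
Set (2+k)/(4+k) > 0.94 and solve: k > (0.94·4 − 2)/(1 − 0.94) = 29.333.
The smallest integer exceeding 29.333 is 30, and checking k=30: (32)/(34) = 0.9412 > 0.94.

k = 30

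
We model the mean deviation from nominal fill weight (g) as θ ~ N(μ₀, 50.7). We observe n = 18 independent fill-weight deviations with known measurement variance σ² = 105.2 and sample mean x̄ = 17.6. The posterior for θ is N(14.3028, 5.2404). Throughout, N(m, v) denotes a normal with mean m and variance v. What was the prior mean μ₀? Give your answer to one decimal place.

μ₀ = -14.3

The posterior mean is a precision-weighted average: μ_n = (τ₀μ₀ + τ_data·x̄)/(τ₀+τ_data), with τ₀=1/σ₀² and τ_data=n/σ².
Here τ₀ = 1/50.7 = 0.019724 and τ_data = 18/105.2 = 0.171103, so τ_n = 0.190827.
Rearranging for μ₀: μ₀ = (μ_n·τ_n − τ_data·x̄)/τ₀ = (14.3028·0.190827 − 0.171103·17.6) / 0.019724 = -0.282052/0.019724 ≈ -14.3.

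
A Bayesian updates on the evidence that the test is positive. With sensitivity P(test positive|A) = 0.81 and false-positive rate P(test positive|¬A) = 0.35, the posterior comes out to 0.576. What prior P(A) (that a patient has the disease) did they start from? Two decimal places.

Bayes' rule in odds form gives O(A|E) = O(A)·[P(E|A)/P(E|¬A)], hence O(A) = O(A|E)/LR.
Posterior odds = 0.576/(1−0.576) = 1.3585. LR = 0.81/0.35 = 2.3143.
Prior odds = 1.3585/2.3143 = 0.5870, so P(A) = 0.5870/(1+0.5870) ≈ 0.37.

P(A) = 0.37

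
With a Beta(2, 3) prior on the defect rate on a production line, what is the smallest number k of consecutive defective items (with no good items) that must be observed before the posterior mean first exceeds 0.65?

k = 4

After k defective items and 0 good items the posterior is Beta(2+k, 3), with mean (2+k)/(2+3+k).
Set (2+k)/(5+k) > 0.65 and solve: k > (0.65·5 − 2)/(1 − 0.65) = 3.571.
The smallest integer exceeding 3.571 is 4, and checking k=4: (6)/(9) = 0.6667 > 0.65.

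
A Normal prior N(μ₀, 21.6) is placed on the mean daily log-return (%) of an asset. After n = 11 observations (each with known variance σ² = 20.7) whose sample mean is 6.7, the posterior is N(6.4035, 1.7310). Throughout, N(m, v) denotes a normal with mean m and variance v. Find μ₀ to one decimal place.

μ₀ = 3.0

The posterior mean is a precision-weighted average: μ_n = (τ₀μ₀ + τ_data·x̄)/(τ₀+τ_data), with τ₀=1/σ₀² and τ_data=n/σ².
Here τ₀ = 1/21.6 = 0.046296 and τ_data = 11/20.7 = 0.531401, so τ_n = 0.577697.
Rearranging for μ₀: μ₀ = (μ_n·τ_n − τ_data·x̄)/τ₀ = (6.4035·0.577697 − 0.531401·6.7) / 0.046296 = 0.138896/0.046296 ≈ 3.0.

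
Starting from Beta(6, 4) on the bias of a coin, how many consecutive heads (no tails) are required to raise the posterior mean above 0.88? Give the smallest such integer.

After k heads and 0 tails the posterior is Beta(6+k, 4), with mean (6+k)/(6+4+k).
Set (6+k)/(10+k) > 0.88 and solve: k > (0.88·10 − 6)/(1 − 0.88) = 23.333.
The smallest integer exceeding 23.333 is 24.

k = 24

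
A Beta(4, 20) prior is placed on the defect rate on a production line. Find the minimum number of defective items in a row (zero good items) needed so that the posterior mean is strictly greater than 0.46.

k = 14

After k defective items and 0 good items the posterior is Beta(4+k, 20), with mean (4+k)/(4+20+k).
Set (4+k)/(24+k) > 0.46 and solve: k > (0.46·24 − 4)/(1 − 0.46) = 13.037.
The smallest integer exceeding 13.037 is 14, and checking k=14: (18)/(38) = 0.4737 > 0.46.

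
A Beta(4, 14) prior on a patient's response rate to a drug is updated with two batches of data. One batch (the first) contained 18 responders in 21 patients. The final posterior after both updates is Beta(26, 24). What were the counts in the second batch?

Sequential conjugate updates are equivalent to a single update on the pooled data, so total successes = posterior α − prior α and total failures = posterior β − prior β.
Total across both batches: 26−4=22 responders, 24−14=10 non-responders.
Subtract the first batch: 22−18=4 responders and 10−3=7 non-responders.

4 responders and 7 non-responders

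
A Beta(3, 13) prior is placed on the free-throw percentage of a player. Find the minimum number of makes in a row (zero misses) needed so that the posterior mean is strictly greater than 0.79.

After k makes and 0 misses the posterior is Beta(3+k, 13), with mean (3+k)/(3+13+k).
Set (3+k)/(16+k) > 0.79 and solve: k > (0.79·16 − 3)/(1 − 0.79) = 45.905.
The smallest integer exceeding 45.905 is 46, and checking k=46: (49)/(62) = 0.7903 > 0.79.

k = 46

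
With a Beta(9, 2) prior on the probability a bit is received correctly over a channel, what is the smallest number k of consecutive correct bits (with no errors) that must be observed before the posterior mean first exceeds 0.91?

k = 12

After k correct bits and 0 errors the posterior is Beta(9+k, 2), with mean (9+k)/(9+2+k).
Set (9+k)/(11+k) > 0.91 and solve: k > (0.91·11 − 9)/(1 − 0.91) = 11.222.
The smallest integer exceeding 11.222 is 12.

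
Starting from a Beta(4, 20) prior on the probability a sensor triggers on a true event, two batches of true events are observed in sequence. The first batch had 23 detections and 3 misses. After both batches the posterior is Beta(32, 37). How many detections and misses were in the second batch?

5 detections and 14 misses

Sequential conjugate updates are equivalent to a single update on the pooled data, so total successes = posterior α − prior α and total failures = posterior β − prior β.
Total across both batches: 32−4=28 detections, 37−20=17 misses.
Subtract the first batch: 28−23=5 detections and 17−3=14 misses.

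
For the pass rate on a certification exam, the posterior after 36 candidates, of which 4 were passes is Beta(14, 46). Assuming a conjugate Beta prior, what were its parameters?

A Beta(α, β) prior with s successes and f failures in binomial data gives a Beta(α+s, β+f) posterior.
So α = 14 − 4 = 10 and β = 46 − 32 = 14.

Beta(10, 14)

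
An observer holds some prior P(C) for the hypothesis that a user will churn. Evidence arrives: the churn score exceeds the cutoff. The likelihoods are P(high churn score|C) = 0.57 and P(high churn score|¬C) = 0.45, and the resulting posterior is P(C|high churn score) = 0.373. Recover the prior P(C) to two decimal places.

In odds form, posterior odds = prior odds × likelihood ratio, so prior odds = posterior odds ÷ LR.
Posterior odds = 0.373/(1−0.373) = 0.5949. LR = 0.57/0.45 = 1.2667.
Prior odds = 0.5949/1.2667 = 0.4696, so P(C) = 0.4696/(1+0.4696) ≈ 0.32.

P(C) = 0.32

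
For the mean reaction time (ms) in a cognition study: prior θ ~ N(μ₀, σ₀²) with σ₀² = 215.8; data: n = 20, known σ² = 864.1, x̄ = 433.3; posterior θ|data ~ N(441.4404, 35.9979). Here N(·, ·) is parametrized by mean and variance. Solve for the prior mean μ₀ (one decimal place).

μ₀ = 482.1

The posterior mean is a precision-weighted average: μ_n = (τ₀μ₀ + τ_data·x̄)/(τ₀+τ_data), with τ₀=1/σ₀² and τ_data=n/σ².
Here τ₀ = 1/215.8 = 0.004634 and τ_data = 20/864.1 = 0.023145, so τ_n = 0.027779.
Rearranging for μ₀: μ₀ = (μ_n·τ_n − τ_data·x̄)/τ₀ = (441.4404·0.027779 − 0.023145·433.3) / 0.004634 = 2.234044/0.004634 ≈ 482.1.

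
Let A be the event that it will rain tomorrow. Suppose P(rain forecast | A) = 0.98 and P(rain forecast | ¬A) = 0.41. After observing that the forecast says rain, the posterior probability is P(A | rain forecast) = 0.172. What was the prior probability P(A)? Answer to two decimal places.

Bayes' rule in odds form gives O(A|E) = O(A)·[P(E|A)/P(E|¬A)], hence O(A) = O(A|E)/LR.
Posterior odds = 0.172/(1−0.172) = 0.2077. LR = 0.98/0.41 = 2.3902.
Prior odds = 0.2077/2.3902 = 0.0869, so P(A) = 0.0869/(1+0.0869) ≈ 0.08.

P(A) = 0.08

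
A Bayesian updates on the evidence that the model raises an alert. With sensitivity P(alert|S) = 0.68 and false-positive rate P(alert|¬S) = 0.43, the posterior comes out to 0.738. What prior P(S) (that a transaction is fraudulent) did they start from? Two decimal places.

In odds form, posterior odds = prior odds × likelihood ratio, so prior odds = posterior odds ÷ LR.
Posterior odds = 0.738/(1−0.738) = 2.8168. LR = 0.68/0.43 = 1.5814.
Prior odds = 2.8168/1.5814 = 1.7812, so P(S) = 1.7812/(1+1.7812) ≈ 0.64.

P(S) = 0.64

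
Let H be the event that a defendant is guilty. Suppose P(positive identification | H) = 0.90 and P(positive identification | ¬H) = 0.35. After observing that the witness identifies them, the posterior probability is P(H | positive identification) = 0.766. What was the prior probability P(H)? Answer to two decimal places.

P(H) = 0.56

Bayes' rule in odds form gives O(H|E) = O(H)·[P(E|H)/P(E|¬H)], hence O(H) = O(H|E)/LR.
Posterior odds = 0.766/(1−0.766) = 3.2735. LR = 0.90/0.35 = 2.5714.
Prior odds = 3.2735/2.5714 = 1.2730, so P(H) = 1.2730/(1+1.2730) ≈ 0.56.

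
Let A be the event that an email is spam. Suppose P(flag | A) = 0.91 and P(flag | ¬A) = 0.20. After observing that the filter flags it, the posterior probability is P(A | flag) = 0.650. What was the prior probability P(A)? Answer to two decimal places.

P(A) = 0.29

In odds form, posterior odds = prior odds × likelihood ratio, so prior odds = posterior odds ÷ LR.
Posterior odds = 0.650/(1−0.650) = 1.8571. LR = 0.91/0.20 = 4.5500.
Prior odds = 1.8571/4.5500 = 0.4082, so P(A) = 0.4082/(1+0.4082) ≈ 0.29.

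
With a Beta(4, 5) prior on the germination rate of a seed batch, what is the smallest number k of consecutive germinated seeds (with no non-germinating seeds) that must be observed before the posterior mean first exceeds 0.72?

k = 9

After k germinated seeds and 0 non-germinating seeds the posterior is Beta(4+k, 5), with mean (4+k)/(4+5+k).
Set (4+k)/(9+k) > 0.72 and solve: k > (0.72·9 − 4)/(1 − 0.72) = 8.857.
The smallest integer exceeding 8.857 is 9.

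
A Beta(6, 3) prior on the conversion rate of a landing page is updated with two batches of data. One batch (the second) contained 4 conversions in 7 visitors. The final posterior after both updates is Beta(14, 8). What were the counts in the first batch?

4 conversions and 2 bounces

Sequential conjugate updates are equivalent to a single update on the pooled data, so total successes = posterior α − prior α and total failures = posterior β − prior β.
Total across both batches: 14−6=8 conversions, 8−3=5 bounces.
Subtract the second batch: 8−4=4 conversions and 5−3=2 bounces.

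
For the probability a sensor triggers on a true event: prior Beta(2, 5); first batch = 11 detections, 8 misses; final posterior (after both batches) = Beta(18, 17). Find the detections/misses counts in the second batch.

Sequential conjugate updates are equivalent to a single update on the pooled data, so total successes = posterior α − prior α and total failures = posterior β − prior β.
Total across both batches: 18−2=16 detections, 17−5=12 misses.
Subtract the first batch: 16−11=5 detections and 12−8=4 misses.

5 detections and 4 misses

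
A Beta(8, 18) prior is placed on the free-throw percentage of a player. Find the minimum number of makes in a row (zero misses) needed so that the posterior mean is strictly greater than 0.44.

After k makes and 0 misses the posterior is Beta(8+k, 18), with mean (8+k)/(8+18+k).
Set (8+k)/(26+k) > 0.44 and solve: k > (0.44·26 − 8)/(1 − 0.44) = 6.143.
The smallest integer exceeding 6.143 is 7, and checking k=7: (15)/(33) = 0.4545 > 0.44.

k = 7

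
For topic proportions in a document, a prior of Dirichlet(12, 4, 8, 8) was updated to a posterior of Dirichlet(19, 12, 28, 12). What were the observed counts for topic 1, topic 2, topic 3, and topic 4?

For a Dirichlet(α) prior with multinomial counts c, the posterior is Dirichlet(α + c) componentwise.
Counts are posterior − prior componentwise: 19−12=7, 12−4=8, 28−8=20, 12−8=4.

counts (7, 8, 20, 4)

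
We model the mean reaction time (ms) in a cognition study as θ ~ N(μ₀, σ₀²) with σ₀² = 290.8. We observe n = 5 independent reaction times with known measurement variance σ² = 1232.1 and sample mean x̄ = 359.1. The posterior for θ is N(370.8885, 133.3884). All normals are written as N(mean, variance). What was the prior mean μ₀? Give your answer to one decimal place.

μ₀ = 384.8

The posterior mean is a precision-weighted average: μ_n = (τ₀μ₀ + τ_data·x̄)/(τ₀+τ_data), with τ₀=1/σ₀² and τ_data=n/σ².
Here τ₀ = 1/290.8 = 0.003439 and τ_data = 5/1232.1 = 0.004058, so τ_n = 0.007497.
Rearranging for μ₀: μ₀ = (μ_n·τ_n − τ_data·x̄)/τ₀ = (370.8885·0.007497 − 0.004058·359.1) / 0.003439 = 1.323323/0.003439 ≈ 384.8.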